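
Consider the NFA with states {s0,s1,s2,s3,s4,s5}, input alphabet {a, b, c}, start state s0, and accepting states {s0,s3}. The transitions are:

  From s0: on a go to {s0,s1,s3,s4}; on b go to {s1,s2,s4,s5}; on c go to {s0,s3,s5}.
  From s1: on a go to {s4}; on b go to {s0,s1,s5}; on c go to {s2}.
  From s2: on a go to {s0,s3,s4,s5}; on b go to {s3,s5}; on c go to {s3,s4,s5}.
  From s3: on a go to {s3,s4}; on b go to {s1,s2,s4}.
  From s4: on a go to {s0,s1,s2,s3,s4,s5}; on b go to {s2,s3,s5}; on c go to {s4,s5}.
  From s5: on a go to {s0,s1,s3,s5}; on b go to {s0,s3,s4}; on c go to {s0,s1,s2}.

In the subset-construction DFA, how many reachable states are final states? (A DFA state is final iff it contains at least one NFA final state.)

7

Start state of the DFA: {s0}.
{s0} --a--> {s0,s1,s3,s4}  [new]
{s0} --b--> {s1,s2,s4,s5}  [new]
{s0} --c--> {s0,s3,s5}  [new]
{s0,s1,s3,s4} --a--> {s0,s1,s2,s3,s4,s5}  [new]
{s0,s1,s3,s4} --b--> {s0,s1,s2,s3,s4,s5}  [seen]
{s0,s1,s3,s4} --c--> {s0,s2,s3,s4,s5}  [new]
{s1,s2,s4,s5} --a--> {s0,s1,s2,s3,s4,s5}  [seen]
{s1,s2,s4,s5} --b--> {s0,s1,s2,s3,s4,s5}  [seen]
{s1,s2,s4,s5} --c--> {s0,s1,s2,s3,s4,s5}  [seen]
{s0,s3,s5} --a--> {s0,s1,s3,s4,s5}  [new]
{s0,s3,s5} --b--> {s0,s1,s2,s3,s4,s5}  [seen]
{s0,s3,s5} --c--> {s0,s1,s2,s3,s5}  [new]
{s0,s1,s2,s3,s4,s5} --a--> {s0,s1,s2,s3,s4,s5}  [seen]
{s0,s1,s2,s3,s4,s5} --b--> {s0,s1,s2,s3,s4,s5}  [seen]
{s0,s1,s2,s3,s4,s5} --c--> {s0,s1,s2,s3,s4,s5}  [seen]
{s0,s2,s3,s4,s5} --a--> {s0,s1,s2,s3,s4,s5}  [seen]
{s0,s2,s3,s4,s5} --b--> {s0,s1,s2,s3,s4,s5}  [seen]
{s0,s2,s3,s4,s5} --c--> {s0,s1,s2,s3,s4,s5}  [seen]
{s0,s1,s3,s4,s5} --a--> {s0,s1,s2,s3,s4,s5}  [seen]
{s0,s1,s3,s4,s5} --b--> {s0,s1,s2,s3,s4,s5}  [seen]
{s0,s1,s3,s4,s5} --c--> {s0,s1,s2,s3,s4,s5}  [seen]
{s0,s1,s2,s3,s5} --a--> {s0,s1,s3,s4,s5}  [seen]
{s0,s1,s2,s3,s5} --b--> {s0,s1,s2,s3,s4,s5}  [seen]
{s0,s1,s2,s3,s5} --c--> {s0,s1,s2,s3,s4,s5}  [seen]
Reachable DFA states: {s0}, {s0,s1,s3,s4}, {s1,s2,s4,s5}, {s0,s3,s5}, {s0,s1,s2,s3,s4,s5}, {s0,s2,s3,s4,s5}, {s0,s1,s3,s4,s5}, {s0,s1,s2,s3,s5}.
Accepting DFA states (contain an NFA accepting state): {s0}, {s0,s1,s3,s4}, {s0,s3,s5}, {s0,s1,s2,s3,s4,s5}, {s0,s2,s3,s4,s5}, {s0,s1,s3,s4,s5}, {s0,s1,s2,s3,s5}.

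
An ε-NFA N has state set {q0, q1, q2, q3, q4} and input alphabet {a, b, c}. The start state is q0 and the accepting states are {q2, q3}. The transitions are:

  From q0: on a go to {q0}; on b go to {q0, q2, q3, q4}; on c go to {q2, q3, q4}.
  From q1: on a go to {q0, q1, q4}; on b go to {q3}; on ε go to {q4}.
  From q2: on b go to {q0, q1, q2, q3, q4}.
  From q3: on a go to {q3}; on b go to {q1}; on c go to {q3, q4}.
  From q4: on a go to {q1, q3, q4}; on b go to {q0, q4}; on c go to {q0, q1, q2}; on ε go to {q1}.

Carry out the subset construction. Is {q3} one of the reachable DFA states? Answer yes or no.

no

Start state of the DFA: {q0} (ε-closure of the NFA start).
{q0} --a--> {q0}  [seen]
{q0} --b--> {q0, q1, q2, q3, q4}  [new]
{q0} --c--> {q1, q2, q3, q4}  [new]
{q0, q1, q2, q3, q4} --a--> {q0, q1, q3, q4}  [new]
{q0, q1, q2, q3, q4} --b--> {q0, q1, q2, q3, q4}  [seen]
{q0, q1, q2, q3, q4} --c--> {q0, q1, q2, q3, q4}  [seen]
{q1, q2, q3, q4} --a--> {q0, q1, q3, q4}  [seen]
{q1, q2, q3, q4} --b--> {q0, q1, q2, q3, q4}  [seen]
{q1, q2, q3, q4} --c--> {q0, q1, q2, q3, q4}  [seen]
{q0, q1, q3, q4} --a--> {q0, q1, q3, q4}  [seen]
{q0, q1, q3, q4} --b--> {q0, q1, q2, q3, q4}  [seen]
{q0, q1, q3, q4} --c--> {q0, q1, q2, q3, q4}  [seen]
Reachable DFA states: {q0}, {q0, q1, q2, q3, q4}, {q1, q2, q3, q4}, {q0, q1, q3, q4}.
{q3} is not among them.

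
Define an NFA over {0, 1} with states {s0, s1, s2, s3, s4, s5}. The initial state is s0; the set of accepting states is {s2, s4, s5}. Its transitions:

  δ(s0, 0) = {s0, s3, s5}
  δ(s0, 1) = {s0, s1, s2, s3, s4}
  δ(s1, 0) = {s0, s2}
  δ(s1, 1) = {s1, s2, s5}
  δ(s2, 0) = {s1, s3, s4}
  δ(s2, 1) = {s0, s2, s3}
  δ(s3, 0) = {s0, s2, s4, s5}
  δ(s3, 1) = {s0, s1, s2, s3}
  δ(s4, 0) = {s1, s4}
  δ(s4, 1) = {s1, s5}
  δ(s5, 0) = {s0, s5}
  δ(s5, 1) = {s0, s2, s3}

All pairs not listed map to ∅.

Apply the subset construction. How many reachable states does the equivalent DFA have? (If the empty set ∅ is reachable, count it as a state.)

5

Start state of the DFA: {s0}.
{s0} --0--> {s0, s3, s5}  [new]
{s0} --1--> {s0, s1, s2, s3, s4}  [new]
{s0, s3, s5} --0--> {s0, s2, s3, s4, s5}  [new]
{s0, s3, s5} --1--> {s0, s1, s2, s3, s4}  [seen]
{s0, s1, s2, s3, s4} --0--> {s0, s1, s2, s3, s4, s5}  [new]
{s0, s1, s2, s3, s4} --1--> {s0, s1, s2, s3, s4, s5}  [seen]
{s0, s2, s3, s4, s5} --0--> {s0, s1, s2, s3, s4, s5}  [seen]
{s0, s2, s3, s4, s5} --1--> {s0, s1, s2, s3, s4, s5}  [seen]
{s0, s1, s2, s3, s4, s5} --0--> {s0, s1, s2, s3, s4, s5}  [seen]
{s0, s1, s2, s3, s4, s5} --1--> {s0, s1, s2, s3, s4, s5}  [seen]
Reachable DFA states: {s0}, {s0, s3, s5}, {s0, s1, s2, s3, s4}, {s0, s2, s3, s4, s5}, {s0, s1, s2, s3, s4, s5}.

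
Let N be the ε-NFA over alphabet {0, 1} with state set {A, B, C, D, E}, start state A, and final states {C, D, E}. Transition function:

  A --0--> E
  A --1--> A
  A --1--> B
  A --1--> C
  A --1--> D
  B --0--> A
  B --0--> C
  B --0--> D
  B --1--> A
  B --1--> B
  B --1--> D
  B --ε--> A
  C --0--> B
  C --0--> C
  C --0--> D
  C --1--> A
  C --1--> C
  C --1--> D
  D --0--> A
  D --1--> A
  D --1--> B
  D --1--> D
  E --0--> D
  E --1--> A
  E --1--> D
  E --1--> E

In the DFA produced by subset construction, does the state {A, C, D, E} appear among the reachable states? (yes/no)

Start state of the DFA: {A} (ε-closure of the NFA start).
{A} --0--> {E}  [new]
{A} --1--> {A, B, C, D}  [new]
{E} --0--> {D}  [new]
{E} --1--> {A, D, E}  [new]
{A, B, C, D} --0--> {A, B, C, D, E}  [new]
{A, B, C, D} --1--> {A, B, C, D}  [seen]
{D} --0--> {A}  [seen]
{D} --1--> {A, B, D}  [new]
{A, D, E} --0--> {A, D, E}  [seen]
{A, D, E} --1--> {A, B, C, D, E}  [seen]
{A, B, C, D, E} --0--> {A, B, C, D, E}  [seen]
{A, B, C, D, E} --1--> {A, B, C, D, E}  [seen]
{A, B, D} --0--> {A, C, D, E}  [new]
{A, B, D} --1--> {A, B, C, D}  [seen]
{A, C, D, E} --0--> {A, B, C, D, E}  [seen]
{A, C, D, E} --1--> {A, B, C, D, E}  [seen]
Reachable DFA states: {A}, {E}, {A, B, C, D}, {D}, {A, D, E}, {A, B, C, D, E}, {A, B, D}, {A, C, D, E}.
{A, C, D, E} is among them.

yes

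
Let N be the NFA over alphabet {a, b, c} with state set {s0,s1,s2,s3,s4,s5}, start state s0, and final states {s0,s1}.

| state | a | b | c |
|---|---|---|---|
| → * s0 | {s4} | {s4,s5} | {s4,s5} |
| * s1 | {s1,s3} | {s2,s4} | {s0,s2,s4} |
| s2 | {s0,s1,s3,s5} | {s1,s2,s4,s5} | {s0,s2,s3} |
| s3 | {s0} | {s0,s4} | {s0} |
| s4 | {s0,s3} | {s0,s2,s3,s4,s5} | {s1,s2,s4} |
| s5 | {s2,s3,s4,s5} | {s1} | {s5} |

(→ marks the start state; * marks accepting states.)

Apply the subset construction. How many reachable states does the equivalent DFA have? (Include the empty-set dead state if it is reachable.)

Start state of the DFA: {s0}.
{s0} --a--> {s4}  [new]
{s0} --b--> {s4,s5}  [new]
{s0} --c--> {s4,s5}  [seen]
{s4} --a--> {s0,s3}  [new]
{s4} --b--> {s0,s2,s3,s4,s5}  [new]
{s4} --c--> {s1,s2,s4}  [new]
{s4,s5} --a--> {s0,s2,s3,s4,s5}  [seen]
{s4,s5} --b--> {s0,s1,s2,s3,s4,s5}  [new]
{s4,s5} --c--> {s1,s2,s4,s5}  [new]
{s0,s3} --a--> {s0,s4}  [new]
{s0,s3} --b--> {s0,s4,s5}  [new]
{s0,s3} --c--> {s0,s4,s5}  [seen]
{s0,s2,s3,s4,s5} --a--> {s0,s1,s2,s3,s4,s5}  [seen]
{s0,s2,s3,s4,s5} --b--> {s0,s1,s2,s3,s4,s5}  [seen]
{s0,s2,s3,s4,s5} --c--> {s0,s1,s2,s3,s4,s5}  [seen]
{s1,s2,s4} --a--> {s0,s1,s3,s5}  [new]
{s1,s2,s4} --b--> {s0,s1,s2,s3,s4,s5}  [seen]
{s1,s2,s4} --c--> {s0,s1,s2,s3,s4}  [new]
{s0,s1,s2,s3,s4,s5} --a--> {s0,s1,s2,s3,s4,s5}  [seen]
{s0,s1,s2,s3,s4,s5} --b--> {s0,s1,s2,s3,s4,s5}  [seen]
{s0,s1,s2,s3,s4,s5} --c--> {s0,s1,s2,s3,s4,s5}  [seen]
{s1,s2,s4,s5} --a--> {s0,s1,s2,s3,s4,s5}  [seen]
{s1,s2,s4,s5} --b--> {s0,s1,s2,s3,s4,s5}  [seen]
{s1,s2,s4,s5} --c--> {s0,s1,s2,s3,s4,s5}  [seen]
{s0,s4} --a--> {s0,s3,s4}  [new]
{s0,s4} --b--> {s0,s2,s3,s4,s5}  [seen]
{s0,s4} --c--> {s1,s2,s4,s5}  [seen]
{s0,s4,s5} --a--> {s0,s2,s3,s4,s5}  [seen]
{s0,s4,s5} --b--> {s0,s1,s2,s3,s4,s5}  [seen]
{s0,s4,s5} --c--> {s1,s2,s4,s5}  [seen]
{s0,s1,s3,s5} --a--> {s0,s1,s2,s3,s4,s5}  [seen]
{s0,s1,s3,s5} --b--> {s0,s1,s2,s4,s5}  [new]
{s0,s1,s3,s5} --c--> {s0,s2,s4,s5}  [new]
{s0,s1,s2,s3,s4} --a--> {s0,s1,s3,s4,s5}  [new]
{s0,s1,s2,s3,s4} --b--> {s0,s1,s2,s3,s4,s5}  [seen]
{s0,s1,s2,s3,s4} --c--> {s0,s1,s2,s3,s4,s5}  [seen]
{s0,s3,s4} --a--> {s0,s3,s4}  [seen]
{s0,s3,s4} --b--> {s0,s2,s3,s4,s5}  [seen]
{s0,s3,s4} --c--> {s0,s1,s2,s4,s5}  [seen]
{s0,s1,s2,s4,s5} --a--> {s0,s1,s2,s3,s4,s5}  [seen]
{s0,s1,s2,s4,s5} --b--> {s0,s1,s2,s3,s4,s5}  [seen]
{s0,s1,s2,s4,s5} --c--> {s0,s1,s2,s3,s4,s5}  [seen]
{s0,s2,s4,s5} --a--> {s0,s1,s2,s3,s4,s5}  [seen]
{s0,s2,s4,s5} --b--> {s0,s1,s2,s3,s4,s5}  [seen]
{s0,s2,s4,s5} --c--> {s0,s1,s2,s3,s4,s5}  [seen]
{s0,s1,s3,s4,s5} --a--> {s0,s1,s2,s3,s4,s5}  [seen]
{s0,s1,s3,s4,s5} --b--> {s0,s1,s2,s3,s4,s5}  [seen]
{s0,s1,s3,s4,s5} --c--> {s0,s1,s2,s4,s5}  [seen]
Reachable DFA states: {s0}, {s4}, {s4,s5}, {s0,s3}, {s0,s2,s3,s4,s5}, {s1,s2,s4}, {s0,s1,s2,s3,s4,s5}, {s1,s2,s4,s5}, {s0,s4}, {s0,s4,s5}, {s0,s1,s3,s5}, {s0,s1,s2,s3,s4}, {s0,s3,s4}, {s0,s1,s2,s4,s5}, {s0,s2,s4,s5}, {s0,s1,s3,s4,s5}.

16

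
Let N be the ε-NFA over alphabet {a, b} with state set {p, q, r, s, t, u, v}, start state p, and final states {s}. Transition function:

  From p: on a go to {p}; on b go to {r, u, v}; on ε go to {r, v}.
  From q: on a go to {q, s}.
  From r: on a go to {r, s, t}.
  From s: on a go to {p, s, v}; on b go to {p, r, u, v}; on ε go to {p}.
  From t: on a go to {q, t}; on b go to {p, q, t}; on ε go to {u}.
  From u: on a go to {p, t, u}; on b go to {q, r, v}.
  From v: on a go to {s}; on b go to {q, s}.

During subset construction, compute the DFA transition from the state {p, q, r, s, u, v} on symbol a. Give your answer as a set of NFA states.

{p, q, r, s, t, u, v}

δ(p,a) = {p}; δ(q,a) = {q, s}; δ(r,a) = {r, s, t}; δ(s,a) = {p, s, v}; δ(u,a) = {p, t, u}; δ(v,a) = {s}.
Union: {p, q, r, s, t, u, v}.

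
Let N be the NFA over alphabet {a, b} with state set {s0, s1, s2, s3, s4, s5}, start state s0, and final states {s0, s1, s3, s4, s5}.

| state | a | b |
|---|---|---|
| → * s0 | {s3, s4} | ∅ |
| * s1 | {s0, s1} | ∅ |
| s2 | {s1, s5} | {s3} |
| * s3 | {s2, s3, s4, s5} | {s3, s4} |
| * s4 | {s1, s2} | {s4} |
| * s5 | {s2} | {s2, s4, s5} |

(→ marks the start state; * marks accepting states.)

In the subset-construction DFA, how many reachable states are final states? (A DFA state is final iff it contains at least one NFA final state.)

Start state of the DFA: {s0}.
{s0} --a--> {s3, s4}  [new]
{s0} --b--> ∅  [new]
{s3, s4} --a--> {s1, s2, s3, s4, s5}  [new]
{s3, s4} --b--> {s3, s4}  [seen]
∅ --a--> ∅  [seen]
∅ --b--> ∅  [seen]
{s1, s2, s3, s4, s5} --a--> {s0, s1, s2, s3, s4, s5}  [new]
{s1, s2, s3, s4, s5} --b--> {s2, s3, s4, s5}  [new]
{s0, s1, s2, s3, s4, s5} --a--> {s0, s1, s2, s3, s4, s5}  [seen]
{s0, s1, s2, s3, s4, s5} --b--> {s2, s3, s4, s5}  [seen]
{s2, s3, s4, s5} --a--> {s1, s2, s3, s4, s5}  [seen]
{s2, s3, s4, s5} --b--> {s2, s3, s4, s5}  [seen]
Reachable DFA states: {s0}, {s3, s4}, ∅, {s1, s2, s3, s4, s5}, {s0, s1, s2, s3, s4, s5}, {s2, s3, s4, s5}.
Accepting DFA states (contain an NFA accepting state): {s0}, {s3, s4}, {s1, s2, s3, s4, s5}, {s0, s1, s2, s3, s4, s5}, {s2, s3, s4, s5}.

5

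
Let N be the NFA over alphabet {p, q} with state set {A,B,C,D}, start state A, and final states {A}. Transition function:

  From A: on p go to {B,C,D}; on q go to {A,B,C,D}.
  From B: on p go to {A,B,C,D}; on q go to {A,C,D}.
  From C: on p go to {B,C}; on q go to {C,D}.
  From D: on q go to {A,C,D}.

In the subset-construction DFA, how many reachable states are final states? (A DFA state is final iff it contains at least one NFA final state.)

Start state of the DFA: {A}.
{A} --p--> {B,C,D}  [new]
{A} --q--> {A,B,C,D}  [new]
{B,C,D} --p--> {A,B,C,D}  [seen]
{B,C,D} --q--> {A,C,D}  [new]
{A,B,C,D} --p--> {A,B,C,D}  [seen]
{A,B,C,D} --q--> {A,B,C,D}  [seen]
{A,C,D} --p--> {B,C,D}  [seen]
{A,C,D} --q--> {A,B,C,D}  [seen]
Reachable DFA states: {A}, {B,C,D}, {A,B,C,D}, {A,C,D}.
Accepting DFA states (contain an NFA accepting state): {A}, {A,B,C,D}, {A,C,D}.

3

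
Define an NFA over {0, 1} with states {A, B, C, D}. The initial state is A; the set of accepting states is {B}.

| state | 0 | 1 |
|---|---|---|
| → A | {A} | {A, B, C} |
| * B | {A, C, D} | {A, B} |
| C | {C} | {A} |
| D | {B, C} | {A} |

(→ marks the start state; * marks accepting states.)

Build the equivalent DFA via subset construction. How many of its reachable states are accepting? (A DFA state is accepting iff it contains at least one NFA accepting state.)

1

Start state of the DFA: {A}.
{A} --0--> {A}  [seen]
{A} --1--> {A, B, C}  [new]
{A, B, C} --0--> {A, C, D}  [new]
{A, B, C} --1--> {A, B, C}  [seen]
{A, C, D} --0--> {A, B, C}  [seen]
{A, C, D} --1--> {A, B, C}  [seen]
Reachable DFA states: {A}, {A, B, C}, {A, C, D}.
Accepting DFA states (contain an NFA accepting state): {A, B, C}.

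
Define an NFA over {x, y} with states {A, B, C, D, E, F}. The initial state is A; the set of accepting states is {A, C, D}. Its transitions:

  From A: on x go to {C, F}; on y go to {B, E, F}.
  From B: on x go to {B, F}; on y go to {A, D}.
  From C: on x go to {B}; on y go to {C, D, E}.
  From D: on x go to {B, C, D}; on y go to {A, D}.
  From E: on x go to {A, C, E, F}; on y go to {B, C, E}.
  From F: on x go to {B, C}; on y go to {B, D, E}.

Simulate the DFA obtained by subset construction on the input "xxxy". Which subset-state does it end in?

Start: {A}.
δ(A,x) = {C, F}.
Union: {C, F}.
After x: {C, F}.
δ(C,x) = {B}; δ(F,x) = {B, C}.
Union: {B, C}.
After x: {B, C}.
δ(B,x) = {B, F}; δ(C,x) = {B}.
Union: {B, F}.
After x: {B, F}.
δ(B,y) = {A, D}; δ(F,y) = {B, D, E}.
Union: {A, B, D, E}.
After y: {A, B, D, E}.

{A, B, D, E}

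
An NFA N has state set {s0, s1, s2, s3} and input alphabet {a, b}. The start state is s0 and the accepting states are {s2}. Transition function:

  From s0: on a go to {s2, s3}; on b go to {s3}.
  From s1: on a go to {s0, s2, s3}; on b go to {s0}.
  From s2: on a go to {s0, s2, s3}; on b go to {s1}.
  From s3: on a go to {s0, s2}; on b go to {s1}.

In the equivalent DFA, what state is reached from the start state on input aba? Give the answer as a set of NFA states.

Start: {s0}.
δ(s0,a) = {s2, s3}.
Union: {s2, s3}.
After a: {s2, s3}.
δ(s2,b) = {s1}; δ(s3,b) = {s1}.
Union: {s1}.
After b: {s1}.
δ(s1,a) = {s0, s2, s3}.
Union: {s0, s2, s3}.
After a: {s0, s2, s3}.

{s0, s2, s3}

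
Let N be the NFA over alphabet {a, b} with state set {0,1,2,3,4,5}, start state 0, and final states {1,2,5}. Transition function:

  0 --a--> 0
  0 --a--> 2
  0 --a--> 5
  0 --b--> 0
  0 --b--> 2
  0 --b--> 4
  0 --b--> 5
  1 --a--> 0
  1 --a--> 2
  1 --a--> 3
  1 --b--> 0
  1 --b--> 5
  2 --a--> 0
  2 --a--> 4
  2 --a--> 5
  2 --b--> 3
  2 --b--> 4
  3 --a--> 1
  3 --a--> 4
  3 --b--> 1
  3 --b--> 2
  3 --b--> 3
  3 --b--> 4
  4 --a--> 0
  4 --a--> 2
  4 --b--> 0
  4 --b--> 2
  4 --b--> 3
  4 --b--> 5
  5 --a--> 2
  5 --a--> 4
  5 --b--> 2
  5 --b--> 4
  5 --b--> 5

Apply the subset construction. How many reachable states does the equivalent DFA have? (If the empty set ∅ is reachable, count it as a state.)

6

Start state of the DFA: {0}.
{0} --a--> {0,2,5}  [new]
{0} --b--> {0,2,4,5}  [new]
{0,2,5} --a--> {0,2,4,5}  [seen]
{0,2,5} --b--> {0,2,3,4,5}  [new]
{0,2,4,5} --a--> {0,2,4,5}  [seen]
{0,2,4,5} --b--> {0,2,3,4,5}  [seen]
{0,2,3,4,5} --a--> {0,1,2,4,5}  [new]
{0,2,3,4,5} --b--> {0,1,2,3,4,5}  [new]
{0,1,2,4,5} --a--> {0,2,3,4,5}  [seen]
{0,1,2,4,5} --b--> {0,2,3,4,5}  [seen]
{0,1,2,3,4,5} --a--> {0,1,2,3,4,5}  [seen]
{0,1,2,3,4,5} --b--> {0,1,2,3,4,5}  [seen]
Reachable DFA states: {0}, {0,2,5}, {0,2,4,5}, {0,2,3,4,5}, {0,1,2,4,5}, {0,1,2,3,4,5}.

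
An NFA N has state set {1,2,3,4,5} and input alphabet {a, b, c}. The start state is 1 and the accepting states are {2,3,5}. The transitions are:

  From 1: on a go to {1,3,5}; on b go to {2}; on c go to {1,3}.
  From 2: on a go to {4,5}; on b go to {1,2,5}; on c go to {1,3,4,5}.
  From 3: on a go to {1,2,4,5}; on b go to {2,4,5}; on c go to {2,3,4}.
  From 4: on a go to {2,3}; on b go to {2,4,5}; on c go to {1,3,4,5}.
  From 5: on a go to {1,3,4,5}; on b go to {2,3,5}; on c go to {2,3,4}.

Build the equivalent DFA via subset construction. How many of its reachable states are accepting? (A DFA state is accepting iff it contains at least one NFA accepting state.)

12

Start state of the DFA: {1}.
{1} --a--> {1,3,5}  [new]
{1} --b--> {2}  [new]
{1} --c--> {1,3}  [new]
{1,3,5} --a--> {1,2,3,4,5}  [new]
{1,3,5} --b--> {2,3,4,5}  [new]
{1,3,5} --c--> {1,2,3,4}  [new]
{2} --a--> {4,5}  [new]
{2} --b--> {1,2,5}  [new]
{2} --c--> {1,3,4,5}  [new]
{1,3} --a--> {1,2,3,4,5}  [seen]
{1,3} --b--> {2,4,5}  [new]
{1,3} --c--> {1,2,3,4}  [seen]
{1,2,3,4,5} --a--> {1,2,3,4,5}  [seen]
{1,2,3,4,5} --b--> {1,2,3,4,5}  [seen]
{1,2,3,4,5} --c--> {1,2,3,4,5}  [seen]
{2,3,4,5} --a--> {1,2,3,4,5}  [seen]
{2,3,4,5} --b--> {1,2,3,4,5}  [seen]
{2,3,4,5} --c--> {1,2,3,4,5}  [seen]
{1,2,3,4} --a--> {1,2,3,4,5}  [seen]
{1,2,3,4} --b--> {1,2,4,5}  [new]
{1,2,3,4} --c--> {1,2,3,4,5}  [seen]
{4,5} --a--> {1,2,3,4,5}  [seen]
{4,5} --b--> {2,3,4,5}  [seen]
{4,5} --c--> {1,2,3,4,5}  [seen]
{1,2,5} --a--> {1,3,4,5}  [seen]
{1,2,5} --b--> {1,2,3,5}  [new]
{1,2,5} --c--> {1,2,3,4,5}  [seen]
{1,3,4,5} --a--> {1,2,3,4,5}  [seen]
{1,3,4,5} --b--> {2,3,4,5}  [seen]
{1,3,4,5} --c--> {1,2,3,4,5}  [seen]
{2,4,5} --a--> {1,2,3,4,5}  [seen]
{2,4,5} --b--> {1,2,3,4,5}  [seen]
{2,4,5} --c--> {1,2,3,4,5}  [seen]
{1,2,4,5} --a--> {1,2,3,4,5}  [seen]
{1,2,4,5} --b--> {1,2,3,4,5}  [seen]
{1,2,4,5} --c--> {1,2,3,4,5}  [seen]
{1,2,3,5} --a--> {1,2,3,4,5}  [seen]
{1,2,3,5} --b--> {1,2,3,4,5}  [seen]
{1,2,3,5} --c--> {1,2,3,4,5}  [seen]
Reachable DFA states: {1}, {1,3,5}, {2}, {1,3}, {1,2,3,4,5}, {2,3,4,5}, {1,2,3,4}, {4,5}, {1,2,5}, {1,3,4,5}, {2,4,5}, {1,2,4,5}, {1,2,3,5}.
Accepting DFA states (contain an NFA accepting state): {1,3,5}, {2}, {1,3}, {1,2,3,4,5}, {2,3,4,5}, {1,2,3,4}, {4,5}, {1,2,5}, {1,3,4,5}, {2,4,5}, {1,2,4,5}, {1,2,3,5}.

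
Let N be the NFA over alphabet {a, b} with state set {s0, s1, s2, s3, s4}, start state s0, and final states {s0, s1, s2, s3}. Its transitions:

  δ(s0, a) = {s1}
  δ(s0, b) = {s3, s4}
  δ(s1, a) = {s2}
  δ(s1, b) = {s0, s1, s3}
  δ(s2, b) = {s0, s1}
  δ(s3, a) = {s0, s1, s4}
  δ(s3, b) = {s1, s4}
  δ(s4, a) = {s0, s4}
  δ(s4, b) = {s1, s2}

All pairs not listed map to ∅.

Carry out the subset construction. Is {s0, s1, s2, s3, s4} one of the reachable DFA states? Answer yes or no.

yes

Start state of the DFA: {s0}.
{s0} --a--> {s1}  [new]
{s0} --b--> {s3, s4}  [new]
{s1} --a--> {s2}  [new]
{s1} --b--> {s0, s1, s3}  [new]
{s3, s4} --a--> {s0, s1, s4}  [new]
{s3, s4} --b--> {s1, s2, s4}  [new]
{s2} --a--> ∅  [new]
{s2} --b--> {s0, s1}  [new]
{s0, s1, s3} --a--> {s0, s1, s2, s4}  [new]
{s0, s1, s3} --b--> {s0, s1, s3, s4}  [new]
{s0, s1, s4} --a--> {s0, s1, s2, s4}  [seen]
{s0, s1, s4} --b--> {s0, s1, s2, s3, s4}  [new]
{s1, s2, s4} --a--> {s0, s2, s4}  [new]
{s1, s2, s4} --b--> {s0, s1, s2, s3}  [new]
∅ --a--> ∅  [seen]
∅ --b--> ∅  [seen]
{s0, s1} --a--> {s1, s2}  [new]
{s0, s1} --b--> {s0, s1, s3, s4}  [seen]
{s0, s1, s2, s4} --a--> {s0, s1, s2, s4}  [seen]
{s0, s1, s2, s4} --b--> {s0, s1, s2, s3, s4}  [seen]
{s0, s1, s3, s4} --a--> {s0, s1, s2, s4}  [seen]
{s0, s1, s3, s4} --b--> {s0, s1, s2, s3, s4}  [seen]
{s0, s1, s2, s3, s4} --a--> {s0, s1, s2, s4}  [seen]
{s0, s1, s2, s3, s4} --b--> {s0, s1, s2, s3, s4}  [seen]
{s0, s2, s4} --a--> {s0, s1, s4}  [seen]
{s0, s2, s4} --b--> {s0, s1, s2, s3, s4}  [seen]
{s0, s1, s2, s3} --a--> {s0, s1, s2, s4}  [seen]
{s0, s1, s2, s3} --b--> {s0, s1, s3, s4}  [seen]
{s1, s2} --a--> {s2}  [seen]
{s1, s2} --b--> {s0, s1, s3}  [seen]
Reachable DFA states: {s0}, {s1}, {s3, s4}, {s2}, {s0, s1, s3}, {s0, s1, s4}, {s1, s2, s4}, ∅, {s0, s1}, {s0, s1, s2, s4}, {s0, s1, s3, s4}, {s0, s1, s2, s3, s4}, {s0, s2, s4}, {s0, s1, s2, s3}, {s1, s2}.
{s0, s1, s2, s3, s4} is among them.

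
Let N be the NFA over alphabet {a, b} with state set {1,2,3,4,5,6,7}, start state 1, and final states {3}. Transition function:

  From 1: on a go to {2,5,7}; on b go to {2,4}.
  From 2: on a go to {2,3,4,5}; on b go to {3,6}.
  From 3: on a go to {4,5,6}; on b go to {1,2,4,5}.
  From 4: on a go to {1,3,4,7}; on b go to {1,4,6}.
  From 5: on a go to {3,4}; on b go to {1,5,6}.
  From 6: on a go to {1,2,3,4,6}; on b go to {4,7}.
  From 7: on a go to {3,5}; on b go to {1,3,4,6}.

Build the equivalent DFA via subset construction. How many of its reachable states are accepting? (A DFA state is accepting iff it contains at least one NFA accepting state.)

Start state of the DFA: {1}.
{1} --a--> {2,5,7}  [new]
{1} --b--> {2,4}  [new]
{2,5,7} --a--> {2,3,4,5}  [new]
{2,5,7} --b--> {1,3,4,5,6}  [new]
{2,4} --a--> {1,2,3,4,5,7}  [new]
{2,4} --b--> {1,3,4,6}  [new]
{2,3,4,5} --a--> {1,2,3,4,5,6,7}  [new]
{2,3,4,5} --b--> {1,2,3,4,5,6}  [new]
{1,3,4,5,6} --a--> {1,2,3,4,5,6,7}  [seen]
{1,3,4,5,6} --b--> {1,2,4,5,6,7}  [new]
{1,2,3,4,5,7} --a--> {1,2,3,4,5,6,7}  [seen]
{1,2,3,4,5,7} --b--> {1,2,3,4,5,6}  [seen]
{1,3,4,6} --a--> {1,2,3,4,5,6,7}  [seen]
{1,3,4,6} --b--> {1,2,4,5,6,7}  [seen]
{1,2,3,4,5,6,7} --a--> {1,2,3,4,5,6,7}  [seen]
{1,2,3,4,5,6,7} --b--> {1,2,3,4,5,6,7}  [seen]
{1,2,3,4,5,6} --a--> {1,2,3,4,5,6,7}  [seen]
{1,2,3,4,5,6} --b--> {1,2,3,4,5,6,7}  [seen]
{1,2,4,5,6,7} --a--> {1,2,3,4,5,6,7}  [seen]
{1,2,4,5,6,7} --b--> {1,2,3,4,5,6,7}  [seen]
Reachable DFA states: {1}, {2,5,7}, {2,4}, {2,3,4,5}, {1,3,4,5,6}, {1,2,3,4,5,7}, {1,3,4,6}, {1,2,3,4,5,6,7}, {1,2,3,4,5,6}, {1,2,4,5,6,7}.
Accepting DFA states (contain an NFA accepting state): {2,3,4,5}, {1,3,4,5,6}, {1,2,3,4,5,7}, {1,3,4,6}, {1,2,3,4,5,6,7}, {1,2,3,4,5,6}.

6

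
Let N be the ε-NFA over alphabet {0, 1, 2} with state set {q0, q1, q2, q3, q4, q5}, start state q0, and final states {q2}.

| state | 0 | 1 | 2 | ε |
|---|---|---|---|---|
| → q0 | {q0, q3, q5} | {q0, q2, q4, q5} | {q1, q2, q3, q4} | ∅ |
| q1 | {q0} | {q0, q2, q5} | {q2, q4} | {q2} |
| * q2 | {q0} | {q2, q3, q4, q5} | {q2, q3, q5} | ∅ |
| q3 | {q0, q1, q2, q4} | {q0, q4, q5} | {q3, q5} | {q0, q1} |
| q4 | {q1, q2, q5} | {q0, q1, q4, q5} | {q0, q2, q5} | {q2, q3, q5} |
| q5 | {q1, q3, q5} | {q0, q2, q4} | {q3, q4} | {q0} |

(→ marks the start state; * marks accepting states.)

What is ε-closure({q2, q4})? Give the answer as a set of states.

Begin with {q2, q4}.
q4 →ε {q2, q3, q5}; add q3, q5.
q5 →ε {q0}; add q0.
q3 →ε {q0, q1}; add q1.
ε-closure = {q0, q1, q2, q3, q4, q5}.

{q0, q1, q2, q3, q4, q5}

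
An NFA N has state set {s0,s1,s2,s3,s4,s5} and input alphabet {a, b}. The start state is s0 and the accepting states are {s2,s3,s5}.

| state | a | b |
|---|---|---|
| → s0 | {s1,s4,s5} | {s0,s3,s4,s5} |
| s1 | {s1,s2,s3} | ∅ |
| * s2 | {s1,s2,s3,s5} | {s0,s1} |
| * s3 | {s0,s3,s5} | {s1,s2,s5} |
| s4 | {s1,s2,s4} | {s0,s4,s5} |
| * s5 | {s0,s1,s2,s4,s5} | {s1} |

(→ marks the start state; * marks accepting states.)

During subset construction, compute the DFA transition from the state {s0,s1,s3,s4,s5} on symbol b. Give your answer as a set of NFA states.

δ(s0,b) = {s0,s3,s4,s5}; δ(s1,b) = ∅; δ(s3,b) = {s1,s2,s5}; δ(s4,b) = {s0,s4,s5}; δ(s5,b) = {s1}.
Union: {s0,s1,s2,s3,s4,s5}.

{s0,s1,s2,s3,s4,s5}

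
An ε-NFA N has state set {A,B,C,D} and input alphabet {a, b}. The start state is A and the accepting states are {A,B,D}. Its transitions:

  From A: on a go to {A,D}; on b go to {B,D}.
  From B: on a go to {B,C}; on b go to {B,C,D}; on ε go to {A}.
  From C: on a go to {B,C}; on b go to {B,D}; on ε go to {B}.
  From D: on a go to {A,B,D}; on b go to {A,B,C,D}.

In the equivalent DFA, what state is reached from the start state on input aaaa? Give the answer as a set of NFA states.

Start: {A}.
δ(A,a) = {A,D}.
Union: {A,D}.
After a: {A,D}.
δ(A,a) = {A,D}; δ(D,a) = {A,B,D}.
Union: {A,B,D}.
After a: {A,B,D}.
δ(A,a) = {A,D}; δ(B,a) = {B,C}; δ(D,a) = {A,B,D}.
Union: {A,B,C,D}.
After a: {A,B,C,D}.
δ(A,a) = {A,D}; δ(B,a) = {B,C}; δ(C,a) = {B,C}; δ(D,a) = {A,B,D}.
Union: {A,B,C,D}.
After a: {A,B,C,D}.

{A,B,C,D}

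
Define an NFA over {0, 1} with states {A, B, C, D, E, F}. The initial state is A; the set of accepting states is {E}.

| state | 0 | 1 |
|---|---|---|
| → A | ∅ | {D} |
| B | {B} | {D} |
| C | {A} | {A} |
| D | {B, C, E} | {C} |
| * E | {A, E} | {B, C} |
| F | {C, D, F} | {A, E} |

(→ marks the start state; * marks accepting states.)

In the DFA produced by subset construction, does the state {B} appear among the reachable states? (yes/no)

no

Start state of the DFA: {A}.
{A} --0--> ∅  [new]
{A} --1--> {D}  [new]
∅ --0--> ∅  [seen]
∅ --1--> ∅  [seen]
{D} --0--> {B, C, E}  [new]
{D} --1--> {C}  [new]
{B, C, E} --0--> {A, B, E}  [new]
{B, C, E} --1--> {A, B, C, D}  [new]
{C} --0--> {A}  [seen]
{C} --1--> {A}  [seen]
{A, B, E} --0--> {A, B, E}  [seen]
{A, B, E} --1--> {B, C, D}  [new]
{A, B, C, D} --0--> {A, B, C, E}  [new]
{A, B, C, D} --1--> {A, C, D}  [new]
{B, C, D} --0--> {A, B, C, E}  [seen]
{B, C, D} --1--> {A, C, D}  [seen]
{A, B, C, E} --0--> {A, B, E}  [seen]
{A, B, C, E} --1--> {A, B, C, D}  [seen]
{A, C, D} --0--> {A, B, C, E}  [seen]
{A, C, D} --1--> {A, C, D}  [seen]
Reachable DFA states: {A}, ∅, {D}, {B, C, E}, {C}, {A, B, E}, {A, B, C, D}, {B, C, D}, {A, B, C, E}, {A, C, D}.
{B} is not among them.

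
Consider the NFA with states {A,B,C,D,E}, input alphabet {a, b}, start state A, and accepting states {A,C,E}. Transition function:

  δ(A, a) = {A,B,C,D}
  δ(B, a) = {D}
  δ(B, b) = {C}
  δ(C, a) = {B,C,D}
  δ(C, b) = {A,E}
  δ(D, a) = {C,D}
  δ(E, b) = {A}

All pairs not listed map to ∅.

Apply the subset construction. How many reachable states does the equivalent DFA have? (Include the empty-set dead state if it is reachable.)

5

Start state of the DFA: {A}.
{A} --a--> {A,B,C,D}  [new]
{A} --b--> ∅  [new]
{A,B,C,D} --a--> {A,B,C,D}  [seen]
{A,B,C,D} --b--> {A,C,E}  [new]
∅ --a--> ∅  [seen]
∅ --b--> ∅  [seen]
{A,C,E} --a--> {A,B,C,D}  [seen]
{A,C,E} --b--> {A,E}  [new]
{A,E} --a--> {A,B,C,D}  [seen]
{A,E} --b--> {A}  [seen]
Reachable DFA states: {A}, {A,B,C,D}, ∅, {A,C,E}, {A,E}.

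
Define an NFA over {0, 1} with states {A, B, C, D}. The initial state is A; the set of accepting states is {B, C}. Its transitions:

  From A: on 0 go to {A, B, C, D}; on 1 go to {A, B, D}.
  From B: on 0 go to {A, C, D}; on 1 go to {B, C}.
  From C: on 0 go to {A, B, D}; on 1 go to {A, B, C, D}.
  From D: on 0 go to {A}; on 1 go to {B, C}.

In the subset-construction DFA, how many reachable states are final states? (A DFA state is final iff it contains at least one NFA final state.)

Start state of the DFA: {A}.
{A} --0--> {A, B, C, D}  [new]
{A} --1--> {A, B, D}  [new]
{A, B, C, D} --0--> {A, B, C, D}  [seen]
{A, B, C, D} --1--> {A, B, C, D}  [seen]
{A, B, D} --0--> {A, B, C, D}  [seen]
{A, B, D} --1--> {A, B, C, D}  [seen]
Reachable DFA states: {A}, {A, B, C, D}, {A, B, D}.
Accepting DFA states (contain an NFA accepting state): {A, B, C, D}, {A, B, D}.

2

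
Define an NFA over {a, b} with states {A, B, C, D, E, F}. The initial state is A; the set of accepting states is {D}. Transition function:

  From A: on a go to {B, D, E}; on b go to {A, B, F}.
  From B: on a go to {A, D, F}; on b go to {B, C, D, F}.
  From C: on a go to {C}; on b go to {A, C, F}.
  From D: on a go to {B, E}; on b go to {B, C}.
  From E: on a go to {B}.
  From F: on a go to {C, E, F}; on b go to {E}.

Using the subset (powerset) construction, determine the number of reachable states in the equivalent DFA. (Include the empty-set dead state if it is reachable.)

6

Start state of the DFA: {A}.
{A} --a--> {B, D, E}  [new]
{A} --b--> {A, B, F}  [new]
{B, D, E} --a--> {A, B, D, E, F}  [new]
{B, D, E} --b--> {B, C, D, F}  [new]
{A, B, F} --a--> {A, B, C, D, E, F}  [new]
{A, B, F} --b--> {A, B, C, D, E, F}  [seen]
{A, B, D, E, F} --a--> {A, B, C, D, E, F}  [seen]
{A, B, D, E, F} --b--> {A, B, C, D, E, F}  [seen]
{B, C, D, F} --a--> {A, B, C, D, E, F}  [seen]
{B, C, D, F} --b--> {A, B, C, D, E, F}  [seen]
{A, B, C, D, E, F} --a--> {A, B, C, D, E, F}  [seen]
{A, B, C, D, E, F} --b--> {A, B, C, D, E, F}  [seen]
Reachable DFA states: {A}, {B, D, E}, {A, B, F}, {A, B, D, E, F}, {B, C, D, F}, {A, B, C, D, E, F}.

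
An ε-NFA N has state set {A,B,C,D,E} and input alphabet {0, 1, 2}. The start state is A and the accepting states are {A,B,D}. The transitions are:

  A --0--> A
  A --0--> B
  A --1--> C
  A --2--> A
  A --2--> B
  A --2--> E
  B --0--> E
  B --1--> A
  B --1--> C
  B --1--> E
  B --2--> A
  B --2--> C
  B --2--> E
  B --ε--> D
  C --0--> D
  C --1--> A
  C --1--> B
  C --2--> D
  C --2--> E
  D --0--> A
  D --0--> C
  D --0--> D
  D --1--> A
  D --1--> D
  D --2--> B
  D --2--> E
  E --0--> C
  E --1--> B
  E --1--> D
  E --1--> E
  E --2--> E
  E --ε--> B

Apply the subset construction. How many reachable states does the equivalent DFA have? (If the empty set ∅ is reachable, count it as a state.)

10

Start state of the DFA: {A} (ε-closure of the NFA start).
{A} --0--> {A,B,D}  [new]
{A} --1--> {C}  [new]
{A} --2--> {A,B,D,E}  [new]
{A,B,D} --0--> {A,B,C,D,E}  [new]
{A,B,D} --1--> {A,B,C,D,E}  [seen]
{A,B,D} --2--> {A,B,C,D,E}  [seen]
{C} --0--> {D}  [new]
{C} --1--> {A,B,D}  [seen]
{C} --2--> {B,D,E}  [new]
{A,B,D,E} --0--> {A,B,C,D,E}  [seen]
{A,B,D,E} --1--> {A,B,C,D,E}  [seen]
{A,B,D,E} --2--> {A,B,C,D,E}  [seen]
{A,B,C,D,E} --0--> {A,B,C,D,E}  [seen]
{A,B,C,D,E} --1--> {A,B,C,D,E}  [seen]
{A,B,C,D,E} --2--> {A,B,C,D,E}  [seen]
{D} --0--> {A,C,D}  [new]
{D} --1--> {A,D}  [new]
{D} --2--> {B,D,E}  [seen]
{B,D,E} --0--> {A,B,C,D,E}  [seen]
{B,D,E} --1--> {A,B,C,D,E}  [seen]
{B,D,E} --2--> {A,B,C,D,E}  [seen]
{A,C,D} --0--> {A,B,C,D}  [new]
{A,C,D} --1--> {A,B,C,D}  [seen]
{A,C,D} --2--> {A,B,D,E}  [seen]
{A,D} --0--> {A,B,C,D}  [seen]
{A,D} --1--> {A,C,D}  [seen]
{A,D} --2--> {A,B,D,E}  [seen]
{A,B,C,D} --0--> {A,B,C,D,E}  [seen]
{A,B,C,D} --1--> {A,B,C,D,E}  [seen]
{A,B,C,D} --2--> {A,B,C,D,E}  [seen]
Reachable DFA states: {A}, {A,B,D}, {C}, {A,B,D,E}, {A,B,C,D,E}, {D}, {B,D,E}, {A,C,D}, {A,D}, {A,B,C,D}.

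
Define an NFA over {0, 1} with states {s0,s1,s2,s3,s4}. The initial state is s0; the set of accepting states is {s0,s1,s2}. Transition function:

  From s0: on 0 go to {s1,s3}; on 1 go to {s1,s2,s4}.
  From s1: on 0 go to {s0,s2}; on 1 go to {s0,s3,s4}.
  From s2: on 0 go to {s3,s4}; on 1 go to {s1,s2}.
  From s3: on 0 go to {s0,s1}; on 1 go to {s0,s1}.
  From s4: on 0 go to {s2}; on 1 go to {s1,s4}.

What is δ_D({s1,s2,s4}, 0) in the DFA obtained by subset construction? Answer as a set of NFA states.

δ(s1,0) = {s0,s2}; δ(s2,0) = {s3,s4}; δ(s4,0) = {s2}.
Union: {s0,s2,s3,s4}.

{s0,s2,s3,s4}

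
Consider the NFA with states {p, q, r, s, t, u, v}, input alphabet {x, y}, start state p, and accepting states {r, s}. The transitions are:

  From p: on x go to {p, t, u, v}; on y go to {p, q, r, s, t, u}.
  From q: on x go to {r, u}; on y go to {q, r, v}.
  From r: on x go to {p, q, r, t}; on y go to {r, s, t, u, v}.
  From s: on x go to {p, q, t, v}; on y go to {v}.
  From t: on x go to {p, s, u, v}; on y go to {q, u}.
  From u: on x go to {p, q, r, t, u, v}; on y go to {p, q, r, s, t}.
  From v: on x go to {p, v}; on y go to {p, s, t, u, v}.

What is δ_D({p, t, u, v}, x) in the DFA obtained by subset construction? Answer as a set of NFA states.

δ(p,x) = {p, t, u, v}; δ(t,x) = {p, s, u, v}; δ(u,x) = {p, q, r, t, u, v}; δ(v,x) = {p, v}.
Union: {p, q, r, s, t, u, v}.

{p, q, r, s, t, u, v}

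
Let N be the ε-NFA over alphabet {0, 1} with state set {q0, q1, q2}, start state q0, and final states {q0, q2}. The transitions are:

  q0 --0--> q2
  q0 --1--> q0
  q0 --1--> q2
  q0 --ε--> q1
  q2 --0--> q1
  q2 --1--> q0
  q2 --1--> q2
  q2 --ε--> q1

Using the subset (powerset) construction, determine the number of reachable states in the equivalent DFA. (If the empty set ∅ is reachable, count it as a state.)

Start state of the DFA: {q0, q1} (ε-closure of the NFA start).
{q0, q1} --0--> {q1, q2}  [new]
{q0, q1} --1--> {q0, q1, q2}  [new]
{q1, q2} --0--> {q1}  [new]
{q1, q2} --1--> {q0, q1, q2}  [seen]
{q0, q1, q2} --0--> {q1, q2}  [seen]
{q0, q1, q2} --1--> {q0, q1, q2}  [seen]
{q1} --0--> ∅  [new]
{q1} --1--> ∅  [seen]
∅ --0--> ∅  [seen]
∅ --1--> ∅  [seen]
Reachable DFA states: {q0, q1}, {q1, q2}, {q0, q1, q2}, {q1}, ∅.

5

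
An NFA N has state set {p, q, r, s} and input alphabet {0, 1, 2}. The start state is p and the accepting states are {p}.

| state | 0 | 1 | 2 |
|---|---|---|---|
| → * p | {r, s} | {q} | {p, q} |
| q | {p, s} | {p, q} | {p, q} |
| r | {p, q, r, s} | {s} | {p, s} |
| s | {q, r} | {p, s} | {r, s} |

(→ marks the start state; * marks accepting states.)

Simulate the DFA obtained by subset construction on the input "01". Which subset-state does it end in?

{p, s}

Start: {p}.
δ(p,0) = {r, s}.
Union: {r, s}.
After 0: {r, s}.
δ(r,1) = {s}; δ(s,1) = {p, s}.
Union: {p, s}.
After 1: {p, s}.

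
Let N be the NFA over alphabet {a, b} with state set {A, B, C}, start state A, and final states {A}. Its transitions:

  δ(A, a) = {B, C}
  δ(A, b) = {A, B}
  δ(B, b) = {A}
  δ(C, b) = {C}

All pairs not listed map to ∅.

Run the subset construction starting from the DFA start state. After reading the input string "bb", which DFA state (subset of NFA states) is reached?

Start: {A}.
δ(A,b) = {A, B}.
Union: {A, B}.
After b: {A, B}.
δ(A,b) = {A, B}; δ(B,b) = {A}.
Union: {A, B}.
After b: {A, B}.

{A, B}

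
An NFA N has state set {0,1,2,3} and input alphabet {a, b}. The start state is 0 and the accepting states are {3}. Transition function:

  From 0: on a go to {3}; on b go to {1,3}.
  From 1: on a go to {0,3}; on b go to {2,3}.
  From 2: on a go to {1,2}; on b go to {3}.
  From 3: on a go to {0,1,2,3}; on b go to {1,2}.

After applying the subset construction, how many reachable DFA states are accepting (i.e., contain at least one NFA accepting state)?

5

Start state of the DFA: {0}.
{0} --a--> {3}  [new]
{0} --b--> {1,3}  [new]
{3} --a--> {0,1,2,3}  [new]
{3} --b--> {1,2}  [new]
{1,3} --a--> {0,1,2,3}  [seen]
{1,3} --b--> {1,2,3}  [new]
{0,1,2,3} --a--> {0,1,2,3}  [seen]
{0,1,2,3} --b--> {1,2,3}  [seen]
{1,2} --a--> {0,1,2,3}  [seen]
{1,2} --b--> {2,3}  [new]
{1,2,3} --a--> {0,1,2,3}  [seen]
{1,2,3} --b--> {1,2,3}  [seen]
{2,3} --a--> {0,1,2,3}  [seen]
{2,3} --b--> {1,2,3}  [seen]
Reachable DFA states: {0}, {3}, {1,3}, {0,1,2,3}, {1,2}, {1,2,3}, {2,3}.
Accepting DFA states (contain an NFA accepting state): {3}, {1,3}, {0,1,2,3}, {1,2,3}, {2,3}.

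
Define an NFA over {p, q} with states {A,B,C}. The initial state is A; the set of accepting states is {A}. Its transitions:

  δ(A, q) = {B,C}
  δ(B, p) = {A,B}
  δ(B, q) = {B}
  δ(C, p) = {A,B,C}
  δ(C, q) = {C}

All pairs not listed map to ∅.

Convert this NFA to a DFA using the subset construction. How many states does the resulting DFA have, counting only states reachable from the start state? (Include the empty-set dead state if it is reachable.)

Start state of the DFA: {A}.
{A} --p--> ∅  [new]
{A} --q--> {B,C}  [new]
∅ --p--> ∅  [seen]
∅ --q--> ∅  [seen]
{B,C} --p--> {A,B,C}  [new]
{B,C} --q--> {B,C}  [seen]
{A,B,C} --p--> {A,B,C}  [seen]
{A,B,C} --q--> {B,C}  [seen]
Reachable DFA states: {A}, ∅, {B,C}, {A,B,C}.

4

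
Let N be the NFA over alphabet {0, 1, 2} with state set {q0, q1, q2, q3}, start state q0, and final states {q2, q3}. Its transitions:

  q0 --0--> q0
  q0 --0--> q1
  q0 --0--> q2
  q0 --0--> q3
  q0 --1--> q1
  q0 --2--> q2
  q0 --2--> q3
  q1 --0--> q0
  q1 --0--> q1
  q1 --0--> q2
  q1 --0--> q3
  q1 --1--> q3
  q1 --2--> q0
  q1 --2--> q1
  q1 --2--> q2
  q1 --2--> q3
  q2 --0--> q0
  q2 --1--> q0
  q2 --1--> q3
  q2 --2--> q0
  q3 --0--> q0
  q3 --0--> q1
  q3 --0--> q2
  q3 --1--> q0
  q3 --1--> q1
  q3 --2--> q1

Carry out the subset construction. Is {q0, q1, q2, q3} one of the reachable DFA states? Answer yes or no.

Start state of the DFA: {q0}.
{q0} --0--> {q0, q1, q2, q3}  [new]
{q0} --1--> {q1}  [new]
{q0} --2--> {q2, q3}  [new]
{q0, q1, q2, q3} --0--> {q0, q1, q2, q3}  [seen]
{q0, q1, q2, q3} --1--> {q0, q1, q3}  [new]
{q0, q1, q2, q3} --2--> {q0, q1, q2, q3}  [seen]
{q1} --0--> {q0, q1, q2, q3}  [seen]
{q1} --1--> {q3}  [new]
{q1} --2--> {q0, q1, q2, q3}  [seen]
{q2, q3} --0--> {q0, q1, q2}  [new]
{q2, q3} --1--> {q0, q1, q3}  [seen]
{q2, q3} --2--> {q0, q1}  [new]
{q0, q1, q3} --0--> {q0, q1, q2, q3}  [seen]
{q0, q1, q3} --1--> {q0, q1, q3}  [seen]
{q0, q1, q3} --2--> {q0, q1, q2, q3}  [seen]
{q3} --0--> {q0, q1, q2}  [seen]
{q3} --1--> {q0, q1}  [seen]
{q3} --2--> {q1}  [seen]
{q0, q1, q2} --0--> {q0, q1, q2, q3}  [seen]
{q0, q1, q2} --1--> {q0, q1, q3}  [seen]
{q0, q1, q2} --2--> {q0, q1, q2, q3}  [seen]
{q0, q1} --0--> {q0, q1, q2, q3}  [seen]
{q0, q1} --1--> {q1, q3}  [new]
{q0, q1} --2--> {q0, q1, q2, q3}  [seen]
{q1, q3} --0--> {q0, q1, q2, q3}  [seen]
{q1, q3} --1--> {q0, q1, q3}  [seen]
{q1, q3} --2--> {q0, q1, q2, q3}  [seen]
Reachable DFA states: {q0}, {q0, q1, q2, q3}, {q1}, {q2, q3}, {q0, q1, q3}, {q3}, {q0, q1, q2}, {q0, q1}, {q1, q3}.
{q0, q1, q2, q3} is among them.

yes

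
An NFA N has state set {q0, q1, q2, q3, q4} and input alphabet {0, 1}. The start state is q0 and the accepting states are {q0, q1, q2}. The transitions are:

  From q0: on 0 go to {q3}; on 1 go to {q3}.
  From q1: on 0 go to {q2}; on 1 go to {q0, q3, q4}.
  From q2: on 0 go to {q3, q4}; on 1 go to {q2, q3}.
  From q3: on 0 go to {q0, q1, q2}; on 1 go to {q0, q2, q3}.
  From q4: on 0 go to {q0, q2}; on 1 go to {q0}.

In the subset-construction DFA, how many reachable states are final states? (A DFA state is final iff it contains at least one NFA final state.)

Start state of the DFA: {q0}.
{q0} --0--> {q3}  [new]
{q0} --1--> {q3}  [seen]
{q3} --0--> {q0, q1, q2}  [new]
{q3} --1--> {q0, q2, q3}  [new]
{q0, q1, q2} --0--> {q2, q3, q4}  [new]
{q0, q1, q2} --1--> {q0, q2, q3, q4}  [new]
{q0, q2, q3} --0--> {q0, q1, q2, q3, q4}  [new]
{q0, q2, q3} --1--> {q0, q2, q3}  [seen]
{q2, q3, q4} --0--> {q0, q1, q2, q3, q4}  [seen]
{q2, q3, q4} --1--> {q0, q2, q3}  [seen]
{q0, q2, q3, q4} --0--> {q0, q1, q2, q3, q4}  [seen]
{q0, q2, q3, q4} --1--> {q0, q2, q3}  [seen]
{q0, q1, q2, q3, q4} --0--> {q0, q1, q2, q3, q4}  [seen]
{q0, q1, q2, q3, q4} --1--> {q0, q2, q3, q4}  [seen]
Reachable DFA states: {q0}, {q3}, {q0, q1, q2}, {q0, q2, q3}, {q2, q3, q4}, {q0, q2, q3, q4}, {q0, q1, q2, q3, q4}.
Accepting DFA states (contain an NFA accepting state): {q0}, {q0, q1, q2}, {q0, q2, q3}, {q2, q3, q4}, {q0, q2, q3, q4}, {q0, q1, q2, q3, q4}.

6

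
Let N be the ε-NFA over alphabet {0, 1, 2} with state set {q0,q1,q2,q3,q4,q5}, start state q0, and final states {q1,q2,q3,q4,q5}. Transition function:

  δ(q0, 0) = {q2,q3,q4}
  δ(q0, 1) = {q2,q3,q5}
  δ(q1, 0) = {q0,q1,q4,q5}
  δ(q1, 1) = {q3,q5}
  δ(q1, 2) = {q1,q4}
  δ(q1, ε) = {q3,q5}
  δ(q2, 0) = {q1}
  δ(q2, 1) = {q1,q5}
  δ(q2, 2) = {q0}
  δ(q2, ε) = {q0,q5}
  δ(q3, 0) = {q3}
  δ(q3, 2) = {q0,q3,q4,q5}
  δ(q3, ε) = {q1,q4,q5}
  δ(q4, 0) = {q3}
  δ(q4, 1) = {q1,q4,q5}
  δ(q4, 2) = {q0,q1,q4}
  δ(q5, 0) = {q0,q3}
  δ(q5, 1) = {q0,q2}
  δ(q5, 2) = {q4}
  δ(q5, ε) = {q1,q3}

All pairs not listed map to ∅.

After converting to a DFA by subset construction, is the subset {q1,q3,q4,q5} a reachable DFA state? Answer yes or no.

Start state of the DFA: {q0} (ε-closure of the NFA start).
{q0} --0--> {q0,q1,q2,q3,q4,q5}  [new]
{q0} --1--> {q0,q1,q2,q3,q4,q5}  [seen]
{q0} --2--> ∅  [new]
{q0,q1,q2,q3,q4,q5} --0--> {q0,q1,q2,q3,q4,q5}  [seen]
{q0,q1,q2,q3,q4,q5} --1--> {q0,q1,q2,q3,q4,q5}  [seen]
{q0,q1,q2,q3,q4,q5} --2--> {q0,q1,q3,q4,q5}  [new]
∅ --0--> ∅  [seen]
∅ --1--> ∅  [seen]
∅ --2--> ∅  [seen]
{q0,q1,q3,q4,q5} --0--> {q0,q1,q2,q3,q4,q5}  [seen]
{q0,q1,q3,q4,q5} --1--> {q0,q1,q2,q3,q4,q5}  [seen]
{q0,q1,q3,q4,q5} --2--> {q0,q1,q3,q4,q5}  [seen]
Reachable DFA states: {q0}, {q0,q1,q2,q3,q4,q5}, ∅, {q0,q1,q3,q4,q5}.
{q1,q3,q4,q5} is not among them.

no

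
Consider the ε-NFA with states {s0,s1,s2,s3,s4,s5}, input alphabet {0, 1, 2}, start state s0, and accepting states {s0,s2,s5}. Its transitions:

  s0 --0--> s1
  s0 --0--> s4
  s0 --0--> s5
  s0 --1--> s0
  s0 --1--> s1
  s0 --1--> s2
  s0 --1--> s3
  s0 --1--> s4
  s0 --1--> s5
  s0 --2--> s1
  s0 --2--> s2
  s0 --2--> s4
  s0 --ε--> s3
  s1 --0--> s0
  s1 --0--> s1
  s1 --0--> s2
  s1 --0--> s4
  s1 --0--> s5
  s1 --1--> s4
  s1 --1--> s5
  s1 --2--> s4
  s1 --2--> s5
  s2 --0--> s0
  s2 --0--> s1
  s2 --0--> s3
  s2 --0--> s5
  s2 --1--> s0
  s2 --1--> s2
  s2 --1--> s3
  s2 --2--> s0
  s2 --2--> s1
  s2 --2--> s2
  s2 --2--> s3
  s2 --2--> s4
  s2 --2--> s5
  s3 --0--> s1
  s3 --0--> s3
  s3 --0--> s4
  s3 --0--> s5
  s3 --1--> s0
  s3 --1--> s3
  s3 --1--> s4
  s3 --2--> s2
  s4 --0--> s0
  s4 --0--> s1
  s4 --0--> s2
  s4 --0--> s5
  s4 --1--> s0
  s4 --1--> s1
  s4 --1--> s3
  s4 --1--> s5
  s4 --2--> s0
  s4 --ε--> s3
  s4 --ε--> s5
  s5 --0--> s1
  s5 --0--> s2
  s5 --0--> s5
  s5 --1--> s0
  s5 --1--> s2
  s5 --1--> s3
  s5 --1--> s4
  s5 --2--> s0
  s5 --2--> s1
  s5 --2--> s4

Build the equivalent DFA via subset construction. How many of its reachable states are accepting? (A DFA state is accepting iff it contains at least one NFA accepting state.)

Start state of the DFA: {s0,s3} (ε-closure of the NFA start).
{s0,s3} --0--> {s1,s3,s4,s5}  [new]
{s0,s3} --1--> {s0,s1,s2,s3,s4,s5}  [new]
{s0,s3} --2--> {s1,s2,s3,s4,s5}  [new]
{s1,s3,s4,s5} --0--> {s0,s1,s2,s3,s4,s5}  [seen]
{s1,s3,s4,s5} --1--> {s0,s1,s2,s3,s4,s5}  [seen]
{s1,s3,s4,s5} --2--> {s0,s1,s2,s3,s4,s5}  [seen]
{s0,s1,s2,s3,s4,s5} --0--> {s0,s1,s2,s3,s4,s5}  [seen]
{s0,s1,s2,s3,s4,s5} --1--> {s0,s1,s2,s3,s4,s5}  [seen]
{s0,s1,s2,s3,s4,s5} --2--> {s0,s1,s2,s3,s4,s5}  [seen]
{s1,s2,s3,s4,s5} --0--> {s0,s1,s2,s3,s4,s5}  [seen]
{s1,s2,s3,s4,s5} --1--> {s0,s1,s2,s3,s4,s5}  [seen]
{s1,s2,s3,s4,s5} --2--> {s0,s1,s2,s3,s4,s5}  [seen]
Reachable DFA states: {s0,s3}, {s1,s3,s4,s5}, {s0,s1,s2,s3,s4,s5}, {s1,s2,s3,s4,s5}.
Accepting DFA states (contain an NFA accepting state): {s0,s3}, {s1,s3,s4,s5}, {s0,s1,s2,s3,s4,s5}, {s1,s2,s3,s4,s5}.

4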